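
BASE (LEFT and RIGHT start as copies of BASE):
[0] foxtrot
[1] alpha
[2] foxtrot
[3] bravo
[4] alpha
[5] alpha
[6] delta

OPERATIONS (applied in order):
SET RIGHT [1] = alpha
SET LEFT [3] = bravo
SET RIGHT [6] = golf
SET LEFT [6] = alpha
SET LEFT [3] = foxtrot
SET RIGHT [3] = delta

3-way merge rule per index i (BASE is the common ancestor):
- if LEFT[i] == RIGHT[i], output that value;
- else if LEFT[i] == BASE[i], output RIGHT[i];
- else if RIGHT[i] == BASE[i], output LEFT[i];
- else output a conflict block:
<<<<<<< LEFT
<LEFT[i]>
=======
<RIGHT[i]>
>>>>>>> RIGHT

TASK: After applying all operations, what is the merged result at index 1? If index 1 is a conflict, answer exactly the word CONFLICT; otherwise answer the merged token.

Final LEFT:  [foxtrot, alpha, foxtrot, foxtrot, alpha, alpha, alpha]
Final RIGHT: [foxtrot, alpha, foxtrot, delta, alpha, alpha, golf]
i=0: L=foxtrot R=foxtrot -> agree -> foxtrot
i=1: L=alpha R=alpha -> agree -> alpha
i=2: L=foxtrot R=foxtrot -> agree -> foxtrot
i=3: BASE=bravo L=foxtrot R=delta all differ -> CONFLICT
i=4: L=alpha R=alpha -> agree -> alpha
i=5: L=alpha R=alpha -> agree -> alpha
i=6: BASE=delta L=alpha R=golf all differ -> CONFLICT
Index 1 -> alpha

Answer: alpha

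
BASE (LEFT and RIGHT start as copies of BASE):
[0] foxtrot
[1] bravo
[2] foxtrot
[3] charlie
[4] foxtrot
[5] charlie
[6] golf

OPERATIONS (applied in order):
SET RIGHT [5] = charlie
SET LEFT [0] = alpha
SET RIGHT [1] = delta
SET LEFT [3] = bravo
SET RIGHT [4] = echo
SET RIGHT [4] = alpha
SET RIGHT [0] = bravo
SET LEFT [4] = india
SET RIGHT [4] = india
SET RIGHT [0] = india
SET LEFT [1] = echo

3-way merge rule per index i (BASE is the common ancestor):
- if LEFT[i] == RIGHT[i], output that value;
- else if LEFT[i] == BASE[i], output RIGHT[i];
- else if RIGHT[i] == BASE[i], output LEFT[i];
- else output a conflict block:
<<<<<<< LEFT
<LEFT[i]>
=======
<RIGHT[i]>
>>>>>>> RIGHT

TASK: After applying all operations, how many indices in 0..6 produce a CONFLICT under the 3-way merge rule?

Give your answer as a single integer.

Answer: 2

Derivation:
Final LEFT:  [alpha, echo, foxtrot, bravo, india, charlie, golf]
Final RIGHT: [india, delta, foxtrot, charlie, india, charlie, golf]
i=0: BASE=foxtrot L=alpha R=india all differ -> CONFLICT
i=1: BASE=bravo L=echo R=delta all differ -> CONFLICT
i=2: L=foxtrot R=foxtrot -> agree -> foxtrot
i=3: L=bravo, R=charlie=BASE -> take LEFT -> bravo
i=4: L=india R=india -> agree -> india
i=5: L=charlie R=charlie -> agree -> charlie
i=6: L=golf R=golf -> agree -> golf
Conflict count: 2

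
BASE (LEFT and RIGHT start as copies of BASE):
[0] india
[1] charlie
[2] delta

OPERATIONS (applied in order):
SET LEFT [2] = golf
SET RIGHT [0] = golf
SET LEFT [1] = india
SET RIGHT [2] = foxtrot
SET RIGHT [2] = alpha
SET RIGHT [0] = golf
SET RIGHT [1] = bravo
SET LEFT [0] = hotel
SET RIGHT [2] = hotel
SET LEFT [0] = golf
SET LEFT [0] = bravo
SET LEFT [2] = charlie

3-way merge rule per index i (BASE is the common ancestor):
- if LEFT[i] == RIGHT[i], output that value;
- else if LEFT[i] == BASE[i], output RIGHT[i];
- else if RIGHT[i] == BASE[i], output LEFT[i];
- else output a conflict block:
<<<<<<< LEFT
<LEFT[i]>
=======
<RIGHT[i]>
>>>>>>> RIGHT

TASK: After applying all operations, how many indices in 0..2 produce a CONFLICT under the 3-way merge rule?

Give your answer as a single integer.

Answer: 3

Derivation:
Final LEFT:  [bravo, india, charlie]
Final RIGHT: [golf, bravo, hotel]
i=0: BASE=india L=bravo R=golf all differ -> CONFLICT
i=1: BASE=charlie L=india R=bravo all differ -> CONFLICT
i=2: BASE=delta L=charlie R=hotel all differ -> CONFLICT
Conflict count: 3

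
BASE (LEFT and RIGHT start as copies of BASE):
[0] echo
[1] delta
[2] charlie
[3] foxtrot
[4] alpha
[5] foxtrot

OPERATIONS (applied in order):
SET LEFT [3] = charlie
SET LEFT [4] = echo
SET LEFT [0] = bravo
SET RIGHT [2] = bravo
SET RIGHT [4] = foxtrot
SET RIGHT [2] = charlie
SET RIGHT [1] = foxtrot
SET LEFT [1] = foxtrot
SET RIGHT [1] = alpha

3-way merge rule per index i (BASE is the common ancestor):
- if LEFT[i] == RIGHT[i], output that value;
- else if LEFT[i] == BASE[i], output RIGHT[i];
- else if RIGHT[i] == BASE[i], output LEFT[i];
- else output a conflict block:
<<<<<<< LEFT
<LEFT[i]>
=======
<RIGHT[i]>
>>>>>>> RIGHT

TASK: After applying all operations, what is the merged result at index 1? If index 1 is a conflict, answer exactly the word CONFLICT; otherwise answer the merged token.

Final LEFT:  [bravo, foxtrot, charlie, charlie, echo, foxtrot]
Final RIGHT: [echo, alpha, charlie, foxtrot, foxtrot, foxtrot]
i=0: L=bravo, R=echo=BASE -> take LEFT -> bravo
i=1: BASE=delta L=foxtrot R=alpha all differ -> CONFLICT
i=2: L=charlie R=charlie -> agree -> charlie
i=3: L=charlie, R=foxtrot=BASE -> take LEFT -> charlie
i=4: BASE=alpha L=echo R=foxtrot all differ -> CONFLICT
i=5: L=foxtrot R=foxtrot -> agree -> foxtrot
Index 1 -> CONFLICT

Answer: CONFLICT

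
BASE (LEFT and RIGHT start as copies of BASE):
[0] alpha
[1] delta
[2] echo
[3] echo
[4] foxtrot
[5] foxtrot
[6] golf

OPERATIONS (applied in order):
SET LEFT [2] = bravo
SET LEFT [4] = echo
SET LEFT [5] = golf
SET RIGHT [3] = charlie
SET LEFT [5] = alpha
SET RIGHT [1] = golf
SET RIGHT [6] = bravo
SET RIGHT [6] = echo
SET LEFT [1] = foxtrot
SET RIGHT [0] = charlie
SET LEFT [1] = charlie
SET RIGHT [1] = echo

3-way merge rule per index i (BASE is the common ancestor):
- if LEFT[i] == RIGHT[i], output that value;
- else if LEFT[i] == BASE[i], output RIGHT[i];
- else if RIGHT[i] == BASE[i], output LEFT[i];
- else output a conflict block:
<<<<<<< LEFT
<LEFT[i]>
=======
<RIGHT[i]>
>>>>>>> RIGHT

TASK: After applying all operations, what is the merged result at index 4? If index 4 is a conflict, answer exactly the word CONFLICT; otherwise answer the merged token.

Final LEFT:  [alpha, charlie, bravo, echo, echo, alpha, golf]
Final RIGHT: [charlie, echo, echo, charlie, foxtrot, foxtrot, echo]
i=0: L=alpha=BASE, R=charlie -> take RIGHT -> charlie
i=1: BASE=delta L=charlie R=echo all differ -> CONFLICT
i=2: L=bravo, R=echo=BASE -> take LEFT -> bravo
i=3: L=echo=BASE, R=charlie -> take RIGHT -> charlie
i=4: L=echo, R=foxtrot=BASE -> take LEFT -> echo
i=5: L=alpha, R=foxtrot=BASE -> take LEFT -> alpha
i=6: L=golf=BASE, R=echo -> take RIGHT -> echo
Index 4 -> echo

Answer: echo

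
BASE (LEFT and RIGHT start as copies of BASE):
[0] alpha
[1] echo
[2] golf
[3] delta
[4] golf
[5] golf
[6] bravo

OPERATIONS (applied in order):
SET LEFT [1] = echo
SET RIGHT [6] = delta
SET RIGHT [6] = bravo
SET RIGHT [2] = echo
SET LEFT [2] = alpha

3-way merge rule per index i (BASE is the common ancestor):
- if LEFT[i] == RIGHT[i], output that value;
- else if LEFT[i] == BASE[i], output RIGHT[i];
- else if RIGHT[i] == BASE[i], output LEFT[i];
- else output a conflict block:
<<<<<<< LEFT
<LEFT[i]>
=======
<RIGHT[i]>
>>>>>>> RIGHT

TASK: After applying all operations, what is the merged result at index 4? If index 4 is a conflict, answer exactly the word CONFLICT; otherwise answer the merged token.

Final LEFT:  [alpha, echo, alpha, delta, golf, golf, bravo]
Final RIGHT: [alpha, echo, echo, delta, golf, golf, bravo]
i=0: L=alpha R=alpha -> agree -> alpha
i=1: L=echo R=echo -> agree -> echo
i=2: BASE=golf L=alpha R=echo all differ -> CONFLICT
i=3: L=delta R=delta -> agree -> delta
i=4: L=golf R=golf -> agree -> golf
i=5: L=golf R=golf -> agree -> golf
i=6: L=bravo R=bravo -> agree -> bravo
Index 4 -> golf

Answer: golf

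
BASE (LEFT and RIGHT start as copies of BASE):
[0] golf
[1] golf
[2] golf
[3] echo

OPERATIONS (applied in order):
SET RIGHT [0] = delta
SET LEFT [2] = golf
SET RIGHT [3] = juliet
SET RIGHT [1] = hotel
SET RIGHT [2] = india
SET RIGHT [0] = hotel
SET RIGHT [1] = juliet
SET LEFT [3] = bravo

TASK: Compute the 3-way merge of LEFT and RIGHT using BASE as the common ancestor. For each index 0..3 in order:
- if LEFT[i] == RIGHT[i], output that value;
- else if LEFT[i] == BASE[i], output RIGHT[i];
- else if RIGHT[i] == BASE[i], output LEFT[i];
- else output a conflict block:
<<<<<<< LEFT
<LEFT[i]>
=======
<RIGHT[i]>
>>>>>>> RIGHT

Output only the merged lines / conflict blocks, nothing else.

Final LEFT:  [golf, golf, golf, bravo]
Final RIGHT: [hotel, juliet, india, juliet]
i=0: L=golf=BASE, R=hotel -> take RIGHT -> hotel
i=1: L=golf=BASE, R=juliet -> take RIGHT -> juliet
i=2: L=golf=BASE, R=india -> take RIGHT -> india
i=3: BASE=echo L=bravo R=juliet all differ -> CONFLICT

Answer: hotel
juliet
india
<<<<<<< LEFT
bravo
=======
juliet
>>>>>>> RIGHT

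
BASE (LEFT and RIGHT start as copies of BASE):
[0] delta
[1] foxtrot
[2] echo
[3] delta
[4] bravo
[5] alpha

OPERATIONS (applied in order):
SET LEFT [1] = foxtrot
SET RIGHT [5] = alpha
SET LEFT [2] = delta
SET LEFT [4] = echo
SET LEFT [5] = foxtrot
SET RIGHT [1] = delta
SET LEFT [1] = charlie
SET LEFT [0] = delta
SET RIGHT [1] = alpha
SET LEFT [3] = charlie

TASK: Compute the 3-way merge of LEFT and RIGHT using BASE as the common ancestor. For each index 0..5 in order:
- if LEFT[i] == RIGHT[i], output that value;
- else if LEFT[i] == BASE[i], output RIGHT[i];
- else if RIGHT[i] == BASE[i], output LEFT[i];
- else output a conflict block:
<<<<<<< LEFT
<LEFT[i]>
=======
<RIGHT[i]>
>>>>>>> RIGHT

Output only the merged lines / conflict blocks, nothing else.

Final LEFT:  [delta, charlie, delta, charlie, echo, foxtrot]
Final RIGHT: [delta, alpha, echo, delta, bravo, alpha]
i=0: L=delta R=delta -> agree -> delta
i=1: BASE=foxtrot L=charlie R=alpha all differ -> CONFLICT
i=2: L=delta, R=echo=BASE -> take LEFT -> delta
i=3: L=charlie, R=delta=BASE -> take LEFT -> charlie
i=4: L=echo, R=bravo=BASE -> take LEFT -> echo
i=5: L=foxtrot, R=alpha=BASE -> take LEFT -> foxtrot

Answer: delta
<<<<<<< LEFT
charlie
=======
alpha
>>>>>>> RIGHT
delta
charlie
echo
foxtrot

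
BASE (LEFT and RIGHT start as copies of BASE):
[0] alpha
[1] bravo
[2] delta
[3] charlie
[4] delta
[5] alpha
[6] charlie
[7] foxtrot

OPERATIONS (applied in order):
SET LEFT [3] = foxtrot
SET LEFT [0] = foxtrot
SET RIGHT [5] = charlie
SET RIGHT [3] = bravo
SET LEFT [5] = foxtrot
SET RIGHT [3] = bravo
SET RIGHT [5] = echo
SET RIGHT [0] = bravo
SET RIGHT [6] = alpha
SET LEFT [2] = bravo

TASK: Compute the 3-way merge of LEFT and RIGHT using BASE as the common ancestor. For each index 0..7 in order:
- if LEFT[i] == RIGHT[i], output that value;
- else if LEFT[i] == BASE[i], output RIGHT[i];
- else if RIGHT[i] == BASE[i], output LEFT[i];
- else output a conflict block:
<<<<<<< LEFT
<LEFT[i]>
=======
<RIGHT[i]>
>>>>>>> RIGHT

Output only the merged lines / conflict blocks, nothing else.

Answer: <<<<<<< LEFT
foxtrot
=======
bravo
>>>>>>> RIGHT
bravo
bravo
<<<<<<< LEFT
foxtrot
=======
bravo
>>>>>>> RIGHT
delta
<<<<<<< LEFT
foxtrot
=======
echo
>>>>>>> RIGHT
alpha
foxtrot

Derivation:
Final LEFT:  [foxtrot, bravo, bravo, foxtrot, delta, foxtrot, charlie, foxtrot]
Final RIGHT: [bravo, bravo, delta, bravo, delta, echo, alpha, foxtrot]
i=0: BASE=alpha L=foxtrot R=bravo all differ -> CONFLICT
i=1: L=bravo R=bravo -> agree -> bravo
i=2: L=bravo, R=delta=BASE -> take LEFT -> bravo
i=3: BASE=charlie L=foxtrot R=bravo all differ -> CONFLICT
i=4: L=delta R=delta -> agree -> delta
i=5: BASE=alpha L=foxtrot R=echo all differ -> CONFLICT
i=6: L=charlie=BASE, R=alpha -> take RIGHT -> alpha
i=7: L=foxtrot R=foxtrot -> agree -> foxtrot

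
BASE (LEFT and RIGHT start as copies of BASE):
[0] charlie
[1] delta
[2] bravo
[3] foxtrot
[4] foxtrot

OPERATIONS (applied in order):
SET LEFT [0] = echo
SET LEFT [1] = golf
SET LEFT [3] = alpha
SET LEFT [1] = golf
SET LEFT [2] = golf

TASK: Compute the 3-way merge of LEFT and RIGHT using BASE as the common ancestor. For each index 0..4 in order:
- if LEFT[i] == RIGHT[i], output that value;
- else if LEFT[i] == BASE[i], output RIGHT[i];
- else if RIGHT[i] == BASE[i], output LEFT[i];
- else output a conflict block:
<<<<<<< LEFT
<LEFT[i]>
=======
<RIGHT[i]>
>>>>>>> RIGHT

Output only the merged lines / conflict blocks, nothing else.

Answer: echo
golf
golf
alpha
foxtrot

Derivation:
Final LEFT:  [echo, golf, golf, alpha, foxtrot]
Final RIGHT: [charlie, delta, bravo, foxtrot, foxtrot]
i=0: L=echo, R=charlie=BASE -> take LEFT -> echo
i=1: L=golf, R=delta=BASE -> take LEFT -> golf
i=2: L=golf, R=bravo=BASE -> take LEFT -> golf
i=3: L=alpha, R=foxtrot=BASE -> take LEFT -> alpha
i=4: L=foxtrot R=foxtrot -> agree -> foxtrot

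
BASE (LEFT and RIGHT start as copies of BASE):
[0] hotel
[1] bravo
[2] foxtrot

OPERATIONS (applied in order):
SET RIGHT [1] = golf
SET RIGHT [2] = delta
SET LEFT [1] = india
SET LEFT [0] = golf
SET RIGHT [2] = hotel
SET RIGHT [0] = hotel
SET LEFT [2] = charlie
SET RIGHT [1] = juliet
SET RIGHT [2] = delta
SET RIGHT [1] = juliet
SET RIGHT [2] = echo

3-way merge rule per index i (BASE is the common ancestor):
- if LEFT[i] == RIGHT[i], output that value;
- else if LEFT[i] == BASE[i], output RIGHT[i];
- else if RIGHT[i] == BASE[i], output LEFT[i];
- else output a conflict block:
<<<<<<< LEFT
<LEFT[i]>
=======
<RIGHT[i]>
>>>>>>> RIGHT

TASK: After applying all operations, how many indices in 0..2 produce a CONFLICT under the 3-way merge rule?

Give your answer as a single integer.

Final LEFT:  [golf, india, charlie]
Final RIGHT: [hotel, juliet, echo]
i=0: L=golf, R=hotel=BASE -> take LEFT -> golf
i=1: BASE=bravo L=india R=juliet all differ -> CONFLICT
i=2: BASE=foxtrot L=charlie R=echo all differ -> CONFLICT
Conflict count: 2

Answer: 2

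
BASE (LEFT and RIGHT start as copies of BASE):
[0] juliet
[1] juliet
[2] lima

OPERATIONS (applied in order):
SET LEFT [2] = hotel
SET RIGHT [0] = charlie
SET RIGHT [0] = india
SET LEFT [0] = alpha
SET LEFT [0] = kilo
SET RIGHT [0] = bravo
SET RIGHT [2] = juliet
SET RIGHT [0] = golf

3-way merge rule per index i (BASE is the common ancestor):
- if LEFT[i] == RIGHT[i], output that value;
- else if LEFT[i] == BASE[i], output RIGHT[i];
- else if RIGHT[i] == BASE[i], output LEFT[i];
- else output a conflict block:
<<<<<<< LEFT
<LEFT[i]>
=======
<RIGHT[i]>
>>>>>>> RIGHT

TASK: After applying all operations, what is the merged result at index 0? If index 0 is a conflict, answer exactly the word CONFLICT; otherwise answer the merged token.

Final LEFT:  [kilo, juliet, hotel]
Final RIGHT: [golf, juliet, juliet]
i=0: BASE=juliet L=kilo R=golf all differ -> CONFLICT
i=1: L=juliet R=juliet -> agree -> juliet
i=2: BASE=lima L=hotel R=juliet all differ -> CONFLICT
Index 0 -> CONFLICT

Answer: CONFLICT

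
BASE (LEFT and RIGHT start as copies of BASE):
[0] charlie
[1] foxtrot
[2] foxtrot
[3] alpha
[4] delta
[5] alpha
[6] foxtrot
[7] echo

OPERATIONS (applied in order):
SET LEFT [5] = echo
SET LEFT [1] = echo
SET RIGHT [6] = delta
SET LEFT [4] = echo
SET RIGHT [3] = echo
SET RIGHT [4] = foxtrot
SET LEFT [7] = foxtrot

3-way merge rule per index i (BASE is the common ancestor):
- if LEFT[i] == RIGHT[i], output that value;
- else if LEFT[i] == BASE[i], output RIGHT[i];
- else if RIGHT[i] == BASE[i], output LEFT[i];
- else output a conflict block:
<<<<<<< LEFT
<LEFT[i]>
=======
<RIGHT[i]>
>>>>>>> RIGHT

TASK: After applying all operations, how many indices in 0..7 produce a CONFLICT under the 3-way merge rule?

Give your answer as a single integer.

Final LEFT:  [charlie, echo, foxtrot, alpha, echo, echo, foxtrot, foxtrot]
Final RIGHT: [charlie, foxtrot, foxtrot, echo, foxtrot, alpha, delta, echo]
i=0: L=charlie R=charlie -> agree -> charlie
i=1: L=echo, R=foxtrot=BASE -> take LEFT -> echo
i=2: L=foxtrot R=foxtrot -> agree -> foxtrot
i=3: L=alpha=BASE, R=echo -> take RIGHT -> echo
i=4: BASE=delta L=echo R=foxtrot all differ -> CONFLICT
i=5: L=echo, R=alpha=BASE -> take LEFT -> echo
i=6: L=foxtrot=BASE, R=delta -> take RIGHT -> delta
i=7: L=foxtrot, R=echo=BASE -> take LEFT -> foxtrot
Conflict count: 1

Answer: 1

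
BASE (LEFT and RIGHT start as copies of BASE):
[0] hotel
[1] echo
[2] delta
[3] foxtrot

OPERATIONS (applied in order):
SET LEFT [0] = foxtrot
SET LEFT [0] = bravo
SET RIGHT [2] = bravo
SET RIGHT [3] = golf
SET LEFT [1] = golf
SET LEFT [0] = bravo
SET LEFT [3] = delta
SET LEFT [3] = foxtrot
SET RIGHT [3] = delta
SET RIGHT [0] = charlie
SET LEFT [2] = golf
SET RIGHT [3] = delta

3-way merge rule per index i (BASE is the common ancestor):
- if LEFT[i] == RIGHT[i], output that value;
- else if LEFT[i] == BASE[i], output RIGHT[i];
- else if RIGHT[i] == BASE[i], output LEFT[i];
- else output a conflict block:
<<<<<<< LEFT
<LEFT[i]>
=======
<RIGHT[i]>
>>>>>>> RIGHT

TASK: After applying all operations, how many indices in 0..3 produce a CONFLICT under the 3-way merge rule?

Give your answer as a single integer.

Answer: 2

Derivation:
Final LEFT:  [bravo, golf, golf, foxtrot]
Final RIGHT: [charlie, echo, bravo, delta]
i=0: BASE=hotel L=bravo R=charlie all differ -> CONFLICT
i=1: L=golf, R=echo=BASE -> take LEFT -> golf
i=2: BASE=delta L=golf R=bravo all differ -> CONFLICT
i=3: L=foxtrot=BASE, R=delta -> take RIGHT -> delta
Conflict count: 2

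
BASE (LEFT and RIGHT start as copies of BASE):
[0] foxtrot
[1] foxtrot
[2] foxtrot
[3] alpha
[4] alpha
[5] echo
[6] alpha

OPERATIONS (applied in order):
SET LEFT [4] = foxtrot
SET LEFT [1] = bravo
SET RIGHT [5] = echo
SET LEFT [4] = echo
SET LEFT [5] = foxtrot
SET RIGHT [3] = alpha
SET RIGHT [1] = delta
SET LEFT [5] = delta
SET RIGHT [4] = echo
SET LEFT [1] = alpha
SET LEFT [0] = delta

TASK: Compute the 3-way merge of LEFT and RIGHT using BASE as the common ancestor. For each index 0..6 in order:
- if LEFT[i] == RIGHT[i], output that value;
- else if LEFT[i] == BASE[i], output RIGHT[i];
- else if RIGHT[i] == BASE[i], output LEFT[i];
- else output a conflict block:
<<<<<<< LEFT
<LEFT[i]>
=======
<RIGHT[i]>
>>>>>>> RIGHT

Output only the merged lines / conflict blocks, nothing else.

Answer: delta
<<<<<<< LEFT
alpha
=======
delta
>>>>>>> RIGHT
foxtrot
alpha
echo
delta
alpha

Derivation:
Final LEFT:  [delta, alpha, foxtrot, alpha, echo, delta, alpha]
Final RIGHT: [foxtrot, delta, foxtrot, alpha, echo, echo, alpha]
i=0: L=delta, R=foxtrot=BASE -> take LEFT -> delta
i=1: BASE=foxtrot L=alpha R=delta all differ -> CONFLICT
i=2: L=foxtrot R=foxtrot -> agree -> foxtrot
i=3: L=alpha R=alpha -> agree -> alpha
i=4: L=echo R=echo -> agree -> echo
i=5: L=delta, R=echo=BASE -> take LEFT -> delta
i=6: L=alpha R=alpha -> agree -> alpha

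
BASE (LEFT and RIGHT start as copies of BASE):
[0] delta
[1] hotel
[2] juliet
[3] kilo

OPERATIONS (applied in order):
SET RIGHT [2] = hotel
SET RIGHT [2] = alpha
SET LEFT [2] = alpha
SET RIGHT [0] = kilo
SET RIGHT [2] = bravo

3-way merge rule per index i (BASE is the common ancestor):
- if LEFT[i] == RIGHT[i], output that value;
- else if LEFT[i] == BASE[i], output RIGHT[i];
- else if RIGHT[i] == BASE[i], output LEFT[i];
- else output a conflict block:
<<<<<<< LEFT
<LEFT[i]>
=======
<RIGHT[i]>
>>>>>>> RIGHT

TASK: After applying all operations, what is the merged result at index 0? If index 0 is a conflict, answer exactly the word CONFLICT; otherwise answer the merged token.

Final LEFT:  [delta, hotel, alpha, kilo]
Final RIGHT: [kilo, hotel, bravo, kilo]
i=0: L=delta=BASE, R=kilo -> take RIGHT -> kilo
i=1: L=hotel R=hotel -> agree -> hotel
i=2: BASE=juliet L=alpha R=bravo all differ -> CONFLICT
i=3: L=kilo R=kilo -> agree -> kilo
Index 0 -> kilo

Answer: kilo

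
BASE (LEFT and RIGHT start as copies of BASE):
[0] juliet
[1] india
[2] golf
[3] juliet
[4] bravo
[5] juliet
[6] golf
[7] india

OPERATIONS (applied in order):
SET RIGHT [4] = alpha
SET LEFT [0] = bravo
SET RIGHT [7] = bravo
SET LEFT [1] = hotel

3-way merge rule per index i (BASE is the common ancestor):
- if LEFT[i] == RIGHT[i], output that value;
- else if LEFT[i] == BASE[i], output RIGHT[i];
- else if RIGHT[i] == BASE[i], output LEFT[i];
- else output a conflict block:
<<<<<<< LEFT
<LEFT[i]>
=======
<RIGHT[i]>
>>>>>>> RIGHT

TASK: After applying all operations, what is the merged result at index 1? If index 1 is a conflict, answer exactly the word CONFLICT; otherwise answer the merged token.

Answer: hotel

Derivation:
Final LEFT:  [bravo, hotel, golf, juliet, bravo, juliet, golf, india]
Final RIGHT: [juliet, india, golf, juliet, alpha, juliet, golf, bravo]
i=0: L=bravo, R=juliet=BASE -> take LEFT -> bravo
i=1: L=hotel, R=india=BASE -> take LEFT -> hotel
i=2: L=golf R=golf -> agree -> golf
i=3: L=juliet R=juliet -> agree -> juliet
i=4: L=bravo=BASE, R=alpha -> take RIGHT -> alpha
i=5: L=juliet R=juliet -> agree -> juliet
i=6: L=golf R=golf -> agree -> golf
i=7: L=india=BASE, R=bravo -> take RIGHT -> bravo
Index 1 -> hotel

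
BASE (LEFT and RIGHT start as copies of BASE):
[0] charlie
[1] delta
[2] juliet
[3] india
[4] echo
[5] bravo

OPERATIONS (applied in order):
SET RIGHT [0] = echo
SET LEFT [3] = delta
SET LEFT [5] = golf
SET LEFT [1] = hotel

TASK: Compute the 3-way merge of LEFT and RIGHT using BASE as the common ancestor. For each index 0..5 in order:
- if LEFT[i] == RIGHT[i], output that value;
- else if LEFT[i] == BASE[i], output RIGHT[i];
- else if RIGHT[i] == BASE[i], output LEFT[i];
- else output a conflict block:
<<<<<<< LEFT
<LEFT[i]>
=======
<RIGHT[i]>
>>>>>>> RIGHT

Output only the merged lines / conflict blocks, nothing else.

Final LEFT:  [charlie, hotel, juliet, delta, echo, golf]
Final RIGHT: [echo, delta, juliet, india, echo, bravo]
i=0: L=charlie=BASE, R=echo -> take RIGHT -> echo
i=1: L=hotel, R=delta=BASE -> take LEFT -> hotel
i=2: L=juliet R=juliet -> agree -> juliet
i=3: L=delta, R=india=BASE -> take LEFT -> delta
i=4: L=echo R=echo -> agree -> echo
i=5: L=golf, R=bravo=BASE -> take LEFT -> golf

Answer: echo
hotel
juliet
delta
echo
golf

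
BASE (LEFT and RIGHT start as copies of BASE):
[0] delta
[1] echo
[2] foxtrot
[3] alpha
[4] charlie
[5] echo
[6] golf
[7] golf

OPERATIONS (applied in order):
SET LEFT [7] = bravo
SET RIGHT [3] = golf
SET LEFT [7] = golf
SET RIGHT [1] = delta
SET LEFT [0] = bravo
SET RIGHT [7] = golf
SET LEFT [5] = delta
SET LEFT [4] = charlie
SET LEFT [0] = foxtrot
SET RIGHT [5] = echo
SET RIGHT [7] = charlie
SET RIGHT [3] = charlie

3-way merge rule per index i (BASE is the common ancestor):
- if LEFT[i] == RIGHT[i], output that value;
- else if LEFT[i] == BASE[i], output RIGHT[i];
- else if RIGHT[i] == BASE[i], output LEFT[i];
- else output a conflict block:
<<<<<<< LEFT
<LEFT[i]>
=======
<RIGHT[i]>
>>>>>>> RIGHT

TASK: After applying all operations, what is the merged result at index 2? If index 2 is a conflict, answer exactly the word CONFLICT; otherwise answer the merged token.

Answer: foxtrot

Derivation:
Final LEFT:  [foxtrot, echo, foxtrot, alpha, charlie, delta, golf, golf]
Final RIGHT: [delta, delta, foxtrot, charlie, charlie, echo, golf, charlie]
i=0: L=foxtrot, R=delta=BASE -> take LEFT -> foxtrot
i=1: L=echo=BASE, R=delta -> take RIGHT -> delta
i=2: L=foxtrot R=foxtrot -> agree -> foxtrot
i=3: L=alpha=BASE, R=charlie -> take RIGHT -> charlie
i=4: L=charlie R=charlie -> agree -> charlie
i=5: L=delta, R=echo=BASE -> take LEFT -> delta
i=6: L=golf R=golf -> agree -> golf
i=7: L=golf=BASE, R=charlie -> take RIGHT -> charlie
Index 2 -> foxtrot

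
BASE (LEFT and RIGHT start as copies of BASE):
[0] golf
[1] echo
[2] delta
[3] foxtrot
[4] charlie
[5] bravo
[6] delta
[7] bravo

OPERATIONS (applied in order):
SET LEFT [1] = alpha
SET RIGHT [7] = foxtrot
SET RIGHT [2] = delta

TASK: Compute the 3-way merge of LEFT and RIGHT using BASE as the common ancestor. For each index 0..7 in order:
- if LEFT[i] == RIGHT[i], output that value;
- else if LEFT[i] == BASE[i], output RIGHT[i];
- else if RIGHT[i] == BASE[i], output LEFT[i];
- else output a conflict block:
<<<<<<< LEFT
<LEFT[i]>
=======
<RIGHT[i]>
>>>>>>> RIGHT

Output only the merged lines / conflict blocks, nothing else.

Final LEFT:  [golf, alpha, delta, foxtrot, charlie, bravo, delta, bravo]
Final RIGHT: [golf, echo, delta, foxtrot, charlie, bravo, delta, foxtrot]
i=0: L=golf R=golf -> agree -> golf
i=1: L=alpha, R=echo=BASE -> take LEFT -> alpha
i=2: L=delta R=delta -> agree -> delta
i=3: L=foxtrot R=foxtrot -> agree -> foxtrot
i=4: L=charlie R=charlie -> agree -> charlie
i=5: L=bravo R=bravo -> agree -> bravo
i=6: L=delta R=delta -> agree -> delta
i=7: L=bravo=BASE, R=foxtrot -> take RIGHT -> foxtrot

Answer: golf
alpha
delta
foxtrot
charlie
bravo
delta
foxtrot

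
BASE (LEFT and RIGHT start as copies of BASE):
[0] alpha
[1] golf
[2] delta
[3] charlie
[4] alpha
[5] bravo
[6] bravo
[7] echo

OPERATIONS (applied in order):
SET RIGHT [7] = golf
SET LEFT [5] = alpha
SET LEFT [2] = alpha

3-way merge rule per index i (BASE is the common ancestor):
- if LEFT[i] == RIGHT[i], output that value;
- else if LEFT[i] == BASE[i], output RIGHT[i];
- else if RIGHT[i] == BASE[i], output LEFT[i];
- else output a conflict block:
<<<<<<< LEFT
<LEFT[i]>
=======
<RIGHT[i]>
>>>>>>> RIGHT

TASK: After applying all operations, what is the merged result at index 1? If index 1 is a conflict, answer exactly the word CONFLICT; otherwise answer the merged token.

Answer: golf

Derivation:
Final LEFT:  [alpha, golf, alpha, charlie, alpha, alpha, bravo, echo]
Final RIGHT: [alpha, golf, delta, charlie, alpha, bravo, bravo, golf]
i=0: L=alpha R=alpha -> agree -> alpha
i=1: L=golf R=golf -> agree -> golf
i=2: L=alpha, R=delta=BASE -> take LEFT -> alpha
i=3: L=charlie R=charlie -> agree -> charlie
i=4: L=alpha R=alpha -> agree -> alpha
i=5: L=alpha, R=bravo=BASE -> take LEFT -> alpha
i=6: L=bravo R=bravo -> agree -> bravo
i=7: L=echo=BASE, R=golf -> take RIGHT -> golf
Index 1 -> golf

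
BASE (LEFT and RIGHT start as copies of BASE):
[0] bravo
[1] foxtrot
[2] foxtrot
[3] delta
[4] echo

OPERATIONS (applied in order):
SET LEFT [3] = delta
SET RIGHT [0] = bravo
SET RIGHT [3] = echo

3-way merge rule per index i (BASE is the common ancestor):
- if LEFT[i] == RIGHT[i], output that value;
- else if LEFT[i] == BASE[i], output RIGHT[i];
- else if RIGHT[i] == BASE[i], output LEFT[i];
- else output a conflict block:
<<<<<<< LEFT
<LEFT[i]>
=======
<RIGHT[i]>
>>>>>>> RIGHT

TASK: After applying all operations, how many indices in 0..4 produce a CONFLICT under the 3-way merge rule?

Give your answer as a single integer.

Answer: 0

Derivation:
Final LEFT:  [bravo, foxtrot, foxtrot, delta, echo]
Final RIGHT: [bravo, foxtrot, foxtrot, echo, echo]
i=0: L=bravo R=bravo -> agree -> bravo
i=1: L=foxtrot R=foxtrot -> agree -> foxtrot
i=2: L=foxtrot R=foxtrot -> agree -> foxtrot
i=3: L=delta=BASE, R=echo -> take RIGHT -> echo
i=4: L=echo R=echo -> agree -> echo
Conflict count: 0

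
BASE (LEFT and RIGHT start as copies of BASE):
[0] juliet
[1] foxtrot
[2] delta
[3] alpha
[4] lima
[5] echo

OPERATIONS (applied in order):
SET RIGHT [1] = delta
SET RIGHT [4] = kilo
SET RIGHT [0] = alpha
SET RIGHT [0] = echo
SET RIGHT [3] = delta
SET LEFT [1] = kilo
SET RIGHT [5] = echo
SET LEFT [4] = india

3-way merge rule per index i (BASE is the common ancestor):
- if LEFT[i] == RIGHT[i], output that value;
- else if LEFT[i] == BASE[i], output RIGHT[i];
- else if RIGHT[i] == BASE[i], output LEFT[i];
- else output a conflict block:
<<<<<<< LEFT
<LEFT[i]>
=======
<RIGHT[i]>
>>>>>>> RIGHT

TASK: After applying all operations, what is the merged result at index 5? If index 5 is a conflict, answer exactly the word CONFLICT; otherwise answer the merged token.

Answer: echo

Derivation:
Final LEFT:  [juliet, kilo, delta, alpha, india, echo]
Final RIGHT: [echo, delta, delta, delta, kilo, echo]
i=0: L=juliet=BASE, R=echo -> take RIGHT -> echo
i=1: BASE=foxtrot L=kilo R=delta all differ -> CONFLICT
i=2: L=delta R=delta -> agree -> delta
i=3: L=alpha=BASE, R=delta -> take RIGHT -> delta
i=4: BASE=lima L=india R=kilo all differ -> CONFLICT
i=5: L=echo R=echo -> agree -> echo
Index 5 -> echo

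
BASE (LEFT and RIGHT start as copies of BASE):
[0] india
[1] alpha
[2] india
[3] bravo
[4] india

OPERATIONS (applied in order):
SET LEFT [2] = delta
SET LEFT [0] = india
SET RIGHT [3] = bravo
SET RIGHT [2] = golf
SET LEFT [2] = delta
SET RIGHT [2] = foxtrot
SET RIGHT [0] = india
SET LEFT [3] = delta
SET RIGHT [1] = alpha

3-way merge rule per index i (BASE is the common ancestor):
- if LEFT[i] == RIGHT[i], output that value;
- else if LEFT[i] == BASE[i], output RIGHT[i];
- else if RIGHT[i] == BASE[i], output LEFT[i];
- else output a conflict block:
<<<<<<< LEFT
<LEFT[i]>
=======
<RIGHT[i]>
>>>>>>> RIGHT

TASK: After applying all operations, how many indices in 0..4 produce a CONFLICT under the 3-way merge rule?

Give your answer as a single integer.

Answer: 1

Derivation:
Final LEFT:  [india, alpha, delta, delta, india]
Final RIGHT: [india, alpha, foxtrot, bravo, india]
i=0: L=india R=india -> agree -> india
i=1: L=alpha R=alpha -> agree -> alpha
i=2: BASE=india L=delta R=foxtrot all differ -> CONFLICT
i=3: L=delta, R=bravo=BASE -> take LEFT -> delta
i=4: L=india R=india -> agree -> india
Conflict count: 1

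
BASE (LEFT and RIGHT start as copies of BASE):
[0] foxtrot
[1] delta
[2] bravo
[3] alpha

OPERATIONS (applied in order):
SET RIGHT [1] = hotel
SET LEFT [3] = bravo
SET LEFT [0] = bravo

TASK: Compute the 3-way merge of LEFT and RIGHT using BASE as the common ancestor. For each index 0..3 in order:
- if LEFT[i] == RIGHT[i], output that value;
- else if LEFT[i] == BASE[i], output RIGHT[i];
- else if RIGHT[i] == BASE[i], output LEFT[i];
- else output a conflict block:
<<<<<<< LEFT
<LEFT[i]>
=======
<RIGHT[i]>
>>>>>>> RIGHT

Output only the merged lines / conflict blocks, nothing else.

Final LEFT:  [bravo, delta, bravo, bravo]
Final RIGHT: [foxtrot, hotel, bravo, alpha]
i=0: L=bravo, R=foxtrot=BASE -> take LEFT -> bravo
i=1: L=delta=BASE, R=hotel -> take RIGHT -> hotel
i=2: L=bravo R=bravo -> agree -> bravo
i=3: L=bravo, R=alpha=BASE -> take LEFT -> bravo

Answer: bravo
hotel
bravo
bravo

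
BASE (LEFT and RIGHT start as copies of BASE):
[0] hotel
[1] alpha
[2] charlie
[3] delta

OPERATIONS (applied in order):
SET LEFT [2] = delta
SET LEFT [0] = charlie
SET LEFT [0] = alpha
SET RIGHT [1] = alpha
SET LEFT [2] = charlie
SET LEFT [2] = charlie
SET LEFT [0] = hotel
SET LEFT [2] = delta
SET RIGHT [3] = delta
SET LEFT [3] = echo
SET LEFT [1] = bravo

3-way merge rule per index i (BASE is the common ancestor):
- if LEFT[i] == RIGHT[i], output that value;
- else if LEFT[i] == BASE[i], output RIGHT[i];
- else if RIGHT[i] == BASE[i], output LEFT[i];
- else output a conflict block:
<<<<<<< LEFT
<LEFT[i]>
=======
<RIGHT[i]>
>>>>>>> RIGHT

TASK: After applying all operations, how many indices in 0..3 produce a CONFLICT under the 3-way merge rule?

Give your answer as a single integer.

Answer: 0

Derivation:
Final LEFT:  [hotel, bravo, delta, echo]
Final RIGHT: [hotel, alpha, charlie, delta]
i=0: L=hotel R=hotel -> agree -> hotel
i=1: L=bravo, R=alpha=BASE -> take LEFT -> bravo
i=2: L=delta, R=charlie=BASE -> take LEFT -> delta
i=3: L=echo, R=delta=BASE -> take LEFT -> echo
Conflict count: 0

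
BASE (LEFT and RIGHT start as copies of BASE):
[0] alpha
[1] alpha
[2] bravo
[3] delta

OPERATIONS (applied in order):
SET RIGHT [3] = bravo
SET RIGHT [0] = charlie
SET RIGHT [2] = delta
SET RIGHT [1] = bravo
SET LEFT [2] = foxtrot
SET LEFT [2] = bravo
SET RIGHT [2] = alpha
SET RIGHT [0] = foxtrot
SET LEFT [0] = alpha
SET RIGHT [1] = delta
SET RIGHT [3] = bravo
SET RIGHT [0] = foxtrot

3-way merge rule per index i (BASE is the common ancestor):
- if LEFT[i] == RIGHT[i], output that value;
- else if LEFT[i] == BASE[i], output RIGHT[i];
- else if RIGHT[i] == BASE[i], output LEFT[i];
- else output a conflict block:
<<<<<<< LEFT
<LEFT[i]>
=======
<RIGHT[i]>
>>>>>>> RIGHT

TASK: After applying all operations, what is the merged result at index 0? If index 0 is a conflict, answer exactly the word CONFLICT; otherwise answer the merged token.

Answer: foxtrot

Derivation:
Final LEFT:  [alpha, alpha, bravo, delta]
Final RIGHT: [foxtrot, delta, alpha, bravo]
i=0: L=alpha=BASE, R=foxtrot -> take RIGHT -> foxtrot
i=1: L=alpha=BASE, R=delta -> take RIGHT -> delta
i=2: L=bravo=BASE, R=alpha -> take RIGHT -> alpha
i=3: L=delta=BASE, R=bravo -> take RIGHT -> bravo
Index 0 -> foxtrot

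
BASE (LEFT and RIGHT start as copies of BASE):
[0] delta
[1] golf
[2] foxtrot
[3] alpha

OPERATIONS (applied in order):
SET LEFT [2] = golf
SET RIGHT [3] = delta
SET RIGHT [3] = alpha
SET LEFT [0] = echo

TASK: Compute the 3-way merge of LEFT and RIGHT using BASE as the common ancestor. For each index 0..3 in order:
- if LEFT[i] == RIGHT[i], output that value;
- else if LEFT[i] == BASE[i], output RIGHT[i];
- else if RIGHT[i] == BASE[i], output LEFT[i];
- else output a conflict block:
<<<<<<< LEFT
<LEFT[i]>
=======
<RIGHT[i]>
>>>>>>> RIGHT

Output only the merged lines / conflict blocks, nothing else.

Answer: echo
golf
golf
alpha

Derivation:
Final LEFT:  [echo, golf, golf, alpha]
Final RIGHT: [delta, golf, foxtrot, alpha]
i=0: L=echo, R=delta=BASE -> take LEFT -> echo
i=1: L=golf R=golf -> agree -> golf
i=2: L=golf, R=foxtrot=BASE -> take LEFT -> golf
i=3: L=alpha R=alpha -> agree -> alpha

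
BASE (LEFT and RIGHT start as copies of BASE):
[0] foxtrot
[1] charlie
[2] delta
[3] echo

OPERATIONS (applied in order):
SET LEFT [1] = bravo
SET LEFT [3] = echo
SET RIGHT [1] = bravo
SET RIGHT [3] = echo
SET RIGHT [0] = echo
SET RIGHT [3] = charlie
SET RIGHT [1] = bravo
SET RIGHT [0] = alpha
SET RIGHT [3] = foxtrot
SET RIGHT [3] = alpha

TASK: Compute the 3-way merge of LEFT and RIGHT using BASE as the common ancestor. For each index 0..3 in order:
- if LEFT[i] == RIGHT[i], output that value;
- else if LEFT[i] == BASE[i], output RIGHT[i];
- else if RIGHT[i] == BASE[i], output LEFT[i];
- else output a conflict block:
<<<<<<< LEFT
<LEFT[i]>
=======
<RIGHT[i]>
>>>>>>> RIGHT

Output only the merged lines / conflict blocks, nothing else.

Final LEFT:  [foxtrot, bravo, delta, echo]
Final RIGHT: [alpha, bravo, delta, alpha]
i=0: L=foxtrot=BASE, R=alpha -> take RIGHT -> alpha
i=1: L=bravo R=bravo -> agree -> bravo
i=2: L=delta R=delta -> agree -> delta
i=3: L=echo=BASE, R=alpha -> take RIGHT -> alpha

Answer: alpha
bravo
delta
alpha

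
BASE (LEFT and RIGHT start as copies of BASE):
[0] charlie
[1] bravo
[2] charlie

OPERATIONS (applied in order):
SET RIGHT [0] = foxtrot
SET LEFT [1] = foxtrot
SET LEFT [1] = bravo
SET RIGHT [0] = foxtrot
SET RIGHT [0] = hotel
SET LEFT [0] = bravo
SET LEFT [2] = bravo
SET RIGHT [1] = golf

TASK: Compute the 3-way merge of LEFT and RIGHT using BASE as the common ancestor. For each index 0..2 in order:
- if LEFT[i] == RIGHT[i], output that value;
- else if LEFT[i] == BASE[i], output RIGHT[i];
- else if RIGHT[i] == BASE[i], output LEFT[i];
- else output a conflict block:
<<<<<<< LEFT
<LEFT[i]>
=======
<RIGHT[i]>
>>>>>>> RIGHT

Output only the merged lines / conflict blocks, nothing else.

Final LEFT:  [bravo, bravo, bravo]
Final RIGHT: [hotel, golf, charlie]
i=0: BASE=charlie L=bravo R=hotel all differ -> CONFLICT
i=1: L=bravo=BASE, R=golf -> take RIGHT -> golf
i=2: L=bravo, R=charlie=BASE -> take LEFT -> bravo

Answer: <<<<<<< LEFT
bravo
=======
hotel
>>>>>>> RIGHT
golf
bravo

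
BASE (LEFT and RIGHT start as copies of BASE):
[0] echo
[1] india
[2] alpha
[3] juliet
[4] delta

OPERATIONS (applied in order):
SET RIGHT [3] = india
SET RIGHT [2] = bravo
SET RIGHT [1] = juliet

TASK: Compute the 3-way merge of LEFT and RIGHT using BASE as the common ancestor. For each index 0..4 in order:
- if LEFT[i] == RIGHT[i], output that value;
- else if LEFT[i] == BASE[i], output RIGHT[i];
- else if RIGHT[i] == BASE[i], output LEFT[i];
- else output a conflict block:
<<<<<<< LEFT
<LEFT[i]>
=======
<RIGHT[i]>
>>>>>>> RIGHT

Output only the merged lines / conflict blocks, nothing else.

Final LEFT:  [echo, india, alpha, juliet, delta]
Final RIGHT: [echo, juliet, bravo, india, delta]
i=0: L=echo R=echo -> agree -> echo
i=1: L=india=BASE, R=juliet -> take RIGHT -> juliet
i=2: L=alpha=BASE, R=bravo -> take RIGHT -> bravo
i=3: L=juliet=BASE, R=india -> take RIGHT -> india
i=4: L=delta R=delta -> agree -> delta

Answer: echo
juliet
bravo
india
delta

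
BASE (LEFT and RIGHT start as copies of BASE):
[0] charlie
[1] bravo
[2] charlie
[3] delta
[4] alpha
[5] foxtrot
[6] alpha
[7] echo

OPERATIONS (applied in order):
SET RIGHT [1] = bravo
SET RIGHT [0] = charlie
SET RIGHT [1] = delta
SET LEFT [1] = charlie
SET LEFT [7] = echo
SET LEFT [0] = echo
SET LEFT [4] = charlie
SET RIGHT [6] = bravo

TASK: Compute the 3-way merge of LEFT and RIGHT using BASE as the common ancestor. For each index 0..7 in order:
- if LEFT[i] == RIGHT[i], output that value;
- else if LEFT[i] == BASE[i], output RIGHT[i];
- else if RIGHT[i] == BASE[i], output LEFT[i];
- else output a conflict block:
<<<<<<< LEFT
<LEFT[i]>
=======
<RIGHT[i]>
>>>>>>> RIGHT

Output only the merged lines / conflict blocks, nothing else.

Answer: echo
<<<<<<< LEFT
charlie
=======
delta
>>>>>>> RIGHT
charlie
delta
charlie
foxtrot
bravo
echo

Derivation:
Final LEFT:  [echo, charlie, charlie, delta, charlie, foxtrot, alpha, echo]
Final RIGHT: [charlie, delta, charlie, delta, alpha, foxtrot, bravo, echo]
i=0: L=echo, R=charlie=BASE -> take LEFT -> echo
i=1: BASE=bravo L=charlie R=delta all differ -> CONFLICT
i=2: L=charlie R=charlie -> agree -> charlie
i=3: L=delta R=delta -> agree -> delta
i=4: L=charlie, R=alpha=BASE -> take LEFT -> charlie
i=5: L=foxtrot R=foxtrot -> agree -> foxtrot
i=6: L=alpha=BASE, R=bravo -> take RIGHT -> bravo
i=7: L=echo R=echo -> agree -> echo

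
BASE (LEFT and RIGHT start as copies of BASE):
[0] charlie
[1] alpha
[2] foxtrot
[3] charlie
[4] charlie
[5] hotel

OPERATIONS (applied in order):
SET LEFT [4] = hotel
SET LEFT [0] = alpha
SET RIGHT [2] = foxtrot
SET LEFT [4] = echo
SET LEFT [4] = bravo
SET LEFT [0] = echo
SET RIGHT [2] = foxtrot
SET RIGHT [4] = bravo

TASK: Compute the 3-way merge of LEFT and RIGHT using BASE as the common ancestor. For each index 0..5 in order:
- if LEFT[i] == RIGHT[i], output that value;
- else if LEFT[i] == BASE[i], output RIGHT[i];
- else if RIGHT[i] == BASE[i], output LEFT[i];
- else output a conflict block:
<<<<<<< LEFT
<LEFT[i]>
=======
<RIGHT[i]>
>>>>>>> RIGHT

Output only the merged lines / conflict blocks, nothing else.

Final LEFT:  [echo, alpha, foxtrot, charlie, bravo, hotel]
Final RIGHT: [charlie, alpha, foxtrot, charlie, bravo, hotel]
i=0: L=echo, R=charlie=BASE -> take LEFT -> echo
i=1: L=alpha R=alpha -> agree -> alpha
i=2: L=foxtrot R=foxtrot -> agree -> foxtrot
i=3: L=charlie R=charlie -> agree -> charlie
i=4: L=bravo R=bravo -> agree -> bravo
i=5: L=hotel R=hotel -> agree -> hotel

Answer: echo
alpha
foxtrot
charlie
bravo
hotel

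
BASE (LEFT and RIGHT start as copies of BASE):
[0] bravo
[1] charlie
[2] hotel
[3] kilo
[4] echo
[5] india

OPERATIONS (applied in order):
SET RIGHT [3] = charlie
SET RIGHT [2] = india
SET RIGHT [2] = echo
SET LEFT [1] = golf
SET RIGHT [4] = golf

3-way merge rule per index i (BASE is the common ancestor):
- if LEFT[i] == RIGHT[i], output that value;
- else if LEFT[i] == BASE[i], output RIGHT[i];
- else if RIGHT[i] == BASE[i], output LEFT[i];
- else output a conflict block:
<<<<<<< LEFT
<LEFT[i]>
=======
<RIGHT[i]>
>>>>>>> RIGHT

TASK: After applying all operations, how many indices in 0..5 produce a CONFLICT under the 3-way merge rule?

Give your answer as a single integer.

Final LEFT:  [bravo, golf, hotel, kilo, echo, india]
Final RIGHT: [bravo, charlie, echo, charlie, golf, india]
i=0: L=bravo R=bravo -> agree -> bravo
i=1: L=golf, R=charlie=BASE -> take LEFT -> golf
i=2: L=hotel=BASE, R=echo -> take RIGHT -> echo
i=3: L=kilo=BASE, R=charlie -> take RIGHT -> charlie
i=4: L=echo=BASE, R=golf -> take RIGHT -> golf
i=5: L=india R=india -> agree -> india
Conflict count: 0

Answer: 0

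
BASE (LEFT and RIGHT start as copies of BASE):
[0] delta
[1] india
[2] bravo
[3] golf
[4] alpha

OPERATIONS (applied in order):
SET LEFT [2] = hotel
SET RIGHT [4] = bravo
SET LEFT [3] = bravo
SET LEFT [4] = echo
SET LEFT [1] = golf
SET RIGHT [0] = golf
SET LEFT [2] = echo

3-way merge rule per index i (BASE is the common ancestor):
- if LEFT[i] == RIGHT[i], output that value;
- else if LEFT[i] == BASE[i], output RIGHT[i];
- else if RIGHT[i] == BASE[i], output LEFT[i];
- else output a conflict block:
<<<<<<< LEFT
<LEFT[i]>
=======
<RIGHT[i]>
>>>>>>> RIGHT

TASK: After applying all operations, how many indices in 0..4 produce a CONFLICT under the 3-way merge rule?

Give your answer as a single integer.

Answer: 1

Derivation:
Final LEFT:  [delta, golf, echo, bravo, echo]
Final RIGHT: [golf, india, bravo, golf, bravo]
i=0: L=delta=BASE, R=golf -> take RIGHT -> golf
i=1: L=golf, R=india=BASE -> take LEFT -> golf
i=2: L=echo, R=bravo=BASE -> take LEFT -> echo
i=3: L=bravo, R=golf=BASE -> take LEFT -> bravo
i=4: BASE=alpha L=echo R=bravo all differ -> CONFLICT
Conflict count: 1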